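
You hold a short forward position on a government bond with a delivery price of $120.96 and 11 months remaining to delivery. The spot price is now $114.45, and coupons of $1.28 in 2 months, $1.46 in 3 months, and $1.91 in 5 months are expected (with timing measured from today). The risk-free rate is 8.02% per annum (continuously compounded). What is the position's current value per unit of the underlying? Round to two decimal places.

PV(remaining coupons) I = 1.28·e^(−0.0802·2/12) + 1.46·e^(−0.0802·3/12) + 1.91·e^(−0.0802·5/12) = 4.5413
Current forward F = (S − I)·e^(rT) = (114.45 − 4.5413)·e^(0.0802·11/12) = 109.9087 × 1.076286 = 118.2932
Value (long) = (F − K)·e^(−rT) = (118.2932 − 120.96) × 0.929121 = -2.4778
Short position value = −(long value) = $2.48

$2.48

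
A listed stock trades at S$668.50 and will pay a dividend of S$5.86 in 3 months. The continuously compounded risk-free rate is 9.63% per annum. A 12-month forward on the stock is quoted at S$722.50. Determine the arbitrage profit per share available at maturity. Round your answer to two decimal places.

S$7.28 per share

PV(dividends) I = 5.86·e^(−0.0963·3/12) = 5.7206
Fair forward F* = (S − I)·e^(rT) = (668.50 − 5.7206)·e^0.096300 = 662.7794 × 1.101089 = 729.7791
Market S$722.50 < fair 729.7791: forward underpriced → reverse cash-and-carry (short the stock, invest proceeds at r, pay the dividends, go long the forward).
Profit at T = |F_mkt − F*| = |722.50 − 729.7791| = S$7.28 per share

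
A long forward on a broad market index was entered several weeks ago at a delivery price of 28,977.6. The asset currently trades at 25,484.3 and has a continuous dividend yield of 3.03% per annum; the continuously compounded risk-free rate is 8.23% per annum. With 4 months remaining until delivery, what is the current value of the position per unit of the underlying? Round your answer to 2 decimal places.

Current fair forward for the remaining 4 months: F = S·e^((r − q)·T), (r − q) = 0.0823 − 0.0303 = 0.0520
F = 25484.3 · e^(0.0520 × 4/12) = 25484.3 × 1.01748443 = 25929.8785
Value of long forward = (F − K)·e^(−rT) = (25929.8785 − 28977.6) · e^(−0.0823·4/12)
= -3047.7215 × 0.97293954 = -2965.25

-2965.25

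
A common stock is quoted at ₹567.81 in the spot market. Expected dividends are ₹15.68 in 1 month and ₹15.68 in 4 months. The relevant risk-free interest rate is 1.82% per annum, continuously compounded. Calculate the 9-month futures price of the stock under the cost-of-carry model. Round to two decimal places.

₹543.94

PV(dividends) I = 15.68·e^(−0.0182·1/12) + 15.68·e^(−0.0182·4/12)
I = 15.6562 + 15.5852 = 31.2414
F = (S − I)·e^(rT) = (567.81 − 31.2414) · e^(0.0182·9/12)
= 536.5686 · e^0.013650 = 536.5686 × 1.013744 = ₹543.94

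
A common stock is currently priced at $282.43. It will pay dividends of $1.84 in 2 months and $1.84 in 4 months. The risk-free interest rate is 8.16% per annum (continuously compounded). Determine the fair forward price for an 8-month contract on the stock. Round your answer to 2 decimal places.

PV(dividends) I = 1.84·e^(−0.0816·2/12) + 1.84·e^(−0.0816·4/12)
I = 1.8151 + 1.7906 = 3.6057
F = (S − I)·e^(rT) = (282.43 − 3.6057) · e^(0.0816·8/12)
= 278.8243 · e^0.054400 = 278.8243 × 1.055907 = $294.41

$294.41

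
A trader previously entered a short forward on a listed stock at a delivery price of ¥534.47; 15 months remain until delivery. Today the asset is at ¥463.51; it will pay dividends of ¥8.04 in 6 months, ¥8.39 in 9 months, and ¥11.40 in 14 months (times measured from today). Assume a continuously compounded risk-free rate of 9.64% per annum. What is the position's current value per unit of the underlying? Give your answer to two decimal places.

¥35.94

PV(remaining dividends) I = 8.04·e^(−0.0964·6/12) + 8.39·e^(−0.0964·9/12) + 11.40·e^(−0.0964·14/12) = 25.6538
Current forward F = (S − I)·e^(rT) = (463.51 − 25.6538)·e^(0.0964·15/12) = 437.8562 × 1.128061 = 493.9285
Value (long) = (F − K)·e^(−rT) = (493.9285 − 534.47) × 0.886477 = -35.9391
Short position value = −(long value) = ¥35.94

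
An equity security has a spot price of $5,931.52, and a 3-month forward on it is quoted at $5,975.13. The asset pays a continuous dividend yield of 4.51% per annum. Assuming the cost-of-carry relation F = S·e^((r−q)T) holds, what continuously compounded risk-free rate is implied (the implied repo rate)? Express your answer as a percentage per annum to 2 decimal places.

7.44%

From F = S·e^((r−q)T): (r − q) = ln(F/S)/T
ln(5975.13/5931.52) = ln(1.007352) = 0.007325
(r − q) = 0.007325 / (3/12) = 0.029300
r = ln(F/S)/T + q = 0.029300 + 0.0451 = 0.074400
r = 7.44%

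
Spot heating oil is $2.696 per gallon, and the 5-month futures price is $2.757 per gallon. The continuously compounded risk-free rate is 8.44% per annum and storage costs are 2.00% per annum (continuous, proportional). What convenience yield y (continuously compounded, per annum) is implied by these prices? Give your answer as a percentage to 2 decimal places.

F = S·e^((r+u−y)T) ⇒ (r+u−y) = ln(F/S)/T
ln(2.757/2.696) = 0.022374; /T ⇒ 0.053698
y = r + u − ln(F/S)/T = 0.0844 + 0.0200 − 0.053698 = 0.050702
y = 5.07%

5.07%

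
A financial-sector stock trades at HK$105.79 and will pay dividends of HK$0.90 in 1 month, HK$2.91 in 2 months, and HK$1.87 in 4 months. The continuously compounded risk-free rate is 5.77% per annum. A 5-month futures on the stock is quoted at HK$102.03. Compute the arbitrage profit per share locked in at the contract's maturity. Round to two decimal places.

PV(dividends) I = 0.90·e^(−0.0577·1/12) + 2.91·e^(−0.0577·2/12) + 1.87·e^(−0.0577·4/12) = 5.6122
Fair futures F* = (S − I)·e^(rT) = (105.79 − 5.6122)·e^0.024042 = 100.1778 × 1.024333 = 102.6154
Market HK$102.03 < fair 102.6154: forward underpriced → reverse cash-and-carry (short the stock, invest proceeds at r, pay the dividends, go long the forward).
Profit at T = |F_mkt − F*| = |102.03 − 102.6154| = HK$0.59 per share

HK$0.59 per share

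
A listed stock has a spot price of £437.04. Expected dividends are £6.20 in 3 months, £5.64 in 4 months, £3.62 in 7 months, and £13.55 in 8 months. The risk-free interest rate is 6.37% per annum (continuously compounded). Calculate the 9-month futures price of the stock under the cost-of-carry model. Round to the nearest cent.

PV(dividends) I = 6.20·e^(−0.0637·3/12) + 5.64·e^(−0.0637·4/12) + 3.62·e^(−0.0637·7/12) + 13.55·e^(−0.0637·8/12)
I = 6.1020 + 5.5215 + 3.4880 + 12.9866 = 28.0981
F = (S − I)·e^(rT) = (437.04 − 28.0981) · e^(0.0637·9/12)
= 408.9419 · e^0.047775 = 408.9419 × 1.048935 = £428.95

£428.95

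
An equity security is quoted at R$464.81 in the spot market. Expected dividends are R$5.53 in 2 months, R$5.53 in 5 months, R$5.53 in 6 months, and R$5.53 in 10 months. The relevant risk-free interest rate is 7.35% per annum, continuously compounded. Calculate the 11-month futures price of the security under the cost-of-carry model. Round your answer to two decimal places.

R$474.36

PV(dividends) I = 5.53·e^(−0.0735·2/12) + 5.53·e^(−0.0735·5/12) + 5.53·e^(−0.0735·6/12) + 5.53·e^(−0.0735·10/12)
I = 5.4627 + 5.3632 + 5.3305 + 5.2015 = 21.3579
F = (S − I)·e^(rT) = (464.81 − 21.3579) · e^(0.0735·11/12)
= 443.4521 · e^0.067375 = 443.4521 × 1.069697 = R$474.36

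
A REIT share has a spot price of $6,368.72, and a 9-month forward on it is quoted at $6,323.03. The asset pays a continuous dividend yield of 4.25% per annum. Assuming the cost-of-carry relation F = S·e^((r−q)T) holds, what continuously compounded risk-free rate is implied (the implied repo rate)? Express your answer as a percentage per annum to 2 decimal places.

From F = S·e^((r−q)T): (r − q) = ln(F/S)/T
ln(6323.03/6368.72) = ln(0.992826) = -0.007200
(r − q) = -0.007200 / (9/12) = -0.009600
r = ln(F/S)/T + q = -0.009600 + 0.0425 = 0.032900
r = 3.29%

3.29%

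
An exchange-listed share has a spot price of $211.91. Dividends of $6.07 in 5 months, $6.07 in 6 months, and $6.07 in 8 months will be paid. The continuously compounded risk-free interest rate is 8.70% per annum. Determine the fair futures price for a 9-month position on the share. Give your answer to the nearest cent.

$207.63

PV(dividends) I = 6.07·e^(−0.0870·5/12) + 6.07·e^(−0.0870·6/12) + 6.07·e^(−0.0870·8/12)
I = 5.8539 + 5.8116 + 5.7280 = 17.3935
F = (S − I)·e^(rT) = (211.91 − 17.3935) · e^(0.0870·9/12)
= 194.5165 · e^0.065250 = 194.5165 × 1.067426 = $207.63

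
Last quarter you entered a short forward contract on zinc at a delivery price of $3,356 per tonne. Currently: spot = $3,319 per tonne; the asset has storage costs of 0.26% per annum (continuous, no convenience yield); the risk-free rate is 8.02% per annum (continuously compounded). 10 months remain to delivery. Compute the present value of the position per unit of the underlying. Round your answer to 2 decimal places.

Current fair forward for the remaining 10 months: F = S·e^((r + u)·T), (r + u) = 0.0802 + 0.0026 = 0.0828
F = 3319 · e^(0.0828 × 10/12) = 3319 × 1.07143621 = 3556.0968
Value of long forward = (F − K)·e^(−rT) = (3556.0968 − 3356) · e^(−0.0802·10/12)
= 200.0968 × 0.93535108 = 187.16
Short position value = −(long value) = -$187.16

-$187.16 per tonne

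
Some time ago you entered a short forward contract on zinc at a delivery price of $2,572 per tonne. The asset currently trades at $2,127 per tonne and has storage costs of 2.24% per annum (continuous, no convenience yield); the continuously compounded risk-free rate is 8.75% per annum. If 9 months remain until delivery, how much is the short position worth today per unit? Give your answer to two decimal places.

Current fair forward for the remaining 9 months: F = S·e^((r + u)·T), (r + u) = 0.0875 + 0.0224 = 0.1099
F = 2127 · e^(0.1099 × 9/12) = 2127 × 1.08591723 = 2309.7459
Value of long forward = (F − K)·e^(−rT) = (2309.7459 − 2572) · e^(−0.0875·9/12)
= -262.2541 × 0.93648198 = -245.60
Short position value = −(long value) = $245.60

$245.60 per tonne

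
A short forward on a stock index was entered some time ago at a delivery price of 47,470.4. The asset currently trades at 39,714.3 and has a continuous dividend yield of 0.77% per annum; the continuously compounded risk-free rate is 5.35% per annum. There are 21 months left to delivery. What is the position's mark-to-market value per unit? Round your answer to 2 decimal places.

4044.95

Current fair forward for the remaining 21 months: F = S·e^((r − q)·T), (r − q) = 0.0535 − 0.0077 = 0.0458
F = 39714.3 · e^(0.0458 × 21/12) = 39714.3 × 1.08344957 = 43028.4413
Value of long forward = (F − K)·e^(−rT) = (43028.4413 − 47470.4) · e^(−0.0535·21/12)
= -4441.9587 × 0.91062418 = -4044.95
Short position value = −(long value) = 4044.95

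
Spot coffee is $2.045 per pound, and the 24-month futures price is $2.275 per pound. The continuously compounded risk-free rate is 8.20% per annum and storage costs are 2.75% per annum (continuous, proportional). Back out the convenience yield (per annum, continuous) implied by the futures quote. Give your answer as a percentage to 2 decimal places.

5.62%

F = S·e^((r+u−y)T) ⇒ (r+u−y) = ln(F/S)/T
ln(2.275/2.045) = 0.106582; /T ⇒ 0.053291
y = r + u − ln(F/S)/T = 0.0820 + 0.0275 − 0.053291 = 0.056209
y = 5.62%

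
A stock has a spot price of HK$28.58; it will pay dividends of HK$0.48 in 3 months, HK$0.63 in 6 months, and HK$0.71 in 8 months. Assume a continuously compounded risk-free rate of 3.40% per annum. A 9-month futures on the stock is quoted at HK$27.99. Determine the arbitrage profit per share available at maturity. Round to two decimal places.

HK$0.51 per share

PV(dividends) I = 0.48·e^(−0.0340·3/12) + 0.63·e^(−0.0340·6/12) + 0.71·e^(−0.0340·8/12) = 1.7894
Fair futures F* = (S − I)·e^(rT) = (28.58 − 1.7894)·e^0.025500 = 26.7906 × 1.025828 = 27.4825
Market HK$27.99 > fair 27.4825: forward overpriced → cash-and-carry (borrow at r, buy the stock and collect the dividends, short the forward).
Profit at T = |F_mkt − F*| = |27.99 − 27.4825| = HK$0.51 per share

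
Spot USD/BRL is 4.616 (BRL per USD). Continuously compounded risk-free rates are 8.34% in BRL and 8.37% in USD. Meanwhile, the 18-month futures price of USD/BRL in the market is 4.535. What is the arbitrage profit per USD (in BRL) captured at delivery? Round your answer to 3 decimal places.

Fair futures: F* = S·e^(carry·T), with carry = (r_BRL − r_USD) = 0.0834 − 0.0837 = -0.0003
F* = 4.616 · e^(-0.0003 × 18/12) = 4.616 · e^-0.000450 = 4.616 × 0.999550 = 4.6139
Market 4.535 < fair 4.6139: forward underpriced → reverse cash-and-carry (short spot, go long the forward).
At maturity, profit = |F_mkt − F*| = |4.535 − 4.6139| = 0.079 per USD (in BRL)

0.079 per USD (in BRL)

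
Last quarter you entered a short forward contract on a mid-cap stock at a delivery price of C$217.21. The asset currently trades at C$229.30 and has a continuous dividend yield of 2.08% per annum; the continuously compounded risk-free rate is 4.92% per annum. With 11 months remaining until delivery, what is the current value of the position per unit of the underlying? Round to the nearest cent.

Current fair forward for the remaining 11 months: F = S·e^((r − q)·T), (r − q) = 0.0492 − 0.0208 = 0.0284
F = 229.30 · e^(0.0284 × 11/12) = 229.30 × 1.026375 = 235.3478
Value of long forward = (F − K)·e^(−rT) = (235.3478 − 217.21) · e^(−0.0492·11/12)
= 18.1378 × 0.955902 = 17.34
Short position value = −(long value) = -C$17.34

-C$17.34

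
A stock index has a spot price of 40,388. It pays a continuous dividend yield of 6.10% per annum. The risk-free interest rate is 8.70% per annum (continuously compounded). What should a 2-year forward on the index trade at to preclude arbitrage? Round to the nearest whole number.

42,544

F = S·e^((r − q)T) = 40388 · e^((0.0870 − 0.0610) × 2)
= 40388 · e^0.052000 = 40388 × 1.053376
F = 42,544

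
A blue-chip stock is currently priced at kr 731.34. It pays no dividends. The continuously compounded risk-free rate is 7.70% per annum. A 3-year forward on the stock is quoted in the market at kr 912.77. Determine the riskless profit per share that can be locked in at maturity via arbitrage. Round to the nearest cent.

Fair forward: F* = S·e^(carry·T), with carry = r = 0.0770
F* = 731.34 · e^(0.0770 × 3) = 731.34 · e^0.231000 = 731.34 × 1.259859 = kr 921.3853
Market kr 912.77 < fair kr 921.3853: forward underpriced → reverse cash-and-carry (short spot, go long the forward).
At maturity, profit = |F_mkt − F*| = |912.77 − 921.3853| = kr 8.62 per share

kr 8.62 per share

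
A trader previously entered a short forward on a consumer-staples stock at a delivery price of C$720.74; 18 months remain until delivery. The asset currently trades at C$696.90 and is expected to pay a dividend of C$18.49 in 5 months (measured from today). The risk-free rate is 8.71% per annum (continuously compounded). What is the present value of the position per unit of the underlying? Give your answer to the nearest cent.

PV(remaining dividends) I = 18.49·e^(−0.0871·5/12) = 17.8310
Current forward F = (S − I)·e^(rT) = (696.90 − 17.8310)·e^(0.0871·18/12) = 679.0690 × 1.139569 = 773.8460
Value (long) = (F − K)·e^(−rT) = (773.8460 − 720.74) × 0.877525 = 46.6018
Short position value = −(long value) = -C$46.60

-C$46.60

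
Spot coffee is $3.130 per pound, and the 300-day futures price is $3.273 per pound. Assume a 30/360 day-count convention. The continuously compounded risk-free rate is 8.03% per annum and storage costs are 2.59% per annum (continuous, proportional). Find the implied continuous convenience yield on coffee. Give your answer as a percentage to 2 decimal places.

5.26%

F = S·e^((r+u−y)T) ⇒ (r+u−y) = ln(F/S)/T
ln(3.273/3.130) = 0.044674; /T ⇒ 0.053609
y = r + u − ln(F/S)/T = 0.0803 + 0.0259 − 0.053609 = 0.052591
y = 5.26%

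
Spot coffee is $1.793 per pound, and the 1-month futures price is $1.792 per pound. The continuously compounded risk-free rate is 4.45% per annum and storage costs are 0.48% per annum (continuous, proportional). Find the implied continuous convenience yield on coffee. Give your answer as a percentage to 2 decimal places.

5.60%

F = S·e^((r+u−y)T) ⇒ (r+u−y) = ln(F/S)/T
ln(1.792/1.793) = -0.000558; /T ⇒ -0.006696
y = r + u − ln(F/S)/T = 0.0445 + 0.0048 + 0.006696 = 0.055996
y = 5.60%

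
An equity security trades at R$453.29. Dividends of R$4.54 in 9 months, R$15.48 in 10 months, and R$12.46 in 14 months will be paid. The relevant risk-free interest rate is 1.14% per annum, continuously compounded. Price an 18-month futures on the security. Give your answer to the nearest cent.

R$428.42

PV(dividends) I = 4.54·e^(−0.0114·9/12) + 15.48·e^(−0.0114·10/12) + 12.46·e^(−0.0114·14/12)
I = 4.5013 + 15.3336 + 12.2954 = 32.1303
F = (S − I)·e^(rT) = (453.29 − 32.1303) · e^(0.0114·18/12)
= 421.1597 · e^0.017100 = 421.1597 × 1.017247 = R$428.42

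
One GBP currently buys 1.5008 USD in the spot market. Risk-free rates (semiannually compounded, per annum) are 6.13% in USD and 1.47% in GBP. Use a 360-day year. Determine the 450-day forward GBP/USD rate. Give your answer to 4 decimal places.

1.5891

By covered interest parity, F = S · (1+r_USD/2)^(2T) / (1+r_GBP/2)^(2T)
= 1.5008 × 1.078395 / 1.018476 = 1.5008 × 1.058832
F = 1.5891 USD per GBP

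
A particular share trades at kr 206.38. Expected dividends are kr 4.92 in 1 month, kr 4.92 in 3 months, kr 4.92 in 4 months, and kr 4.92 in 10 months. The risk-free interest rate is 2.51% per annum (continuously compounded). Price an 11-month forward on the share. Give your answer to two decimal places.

PV(dividends) I = 4.92·e^(−0.0251·1/12) + 4.92·e^(−0.0251·3/12) + 4.92·e^(−0.0251·4/12) + 4.92·e^(−0.0251·10/12)
I = 4.9097 + 4.8892 + 4.8790 + 4.8182 = 19.4961
F = (S − I)·e^(rT) = (206.38 − 19.4961) · e^(0.0251·11/12)
= 186.8839 · e^0.023008 = 186.8839 × 1.023275 = kr 191.23

kr 191.23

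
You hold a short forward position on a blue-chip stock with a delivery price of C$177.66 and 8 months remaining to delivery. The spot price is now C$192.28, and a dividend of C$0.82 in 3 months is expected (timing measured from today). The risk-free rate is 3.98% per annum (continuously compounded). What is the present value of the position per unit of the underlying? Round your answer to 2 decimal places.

-C$18.46

PV(remaining dividends) I = 0.82·e^(−0.0398·3/12) = 0.8119
Current forward F = (S − I)·e^(rT) = (192.28 − 0.8119)·e^(0.0398·8/12) = 191.4681 × 1.026888 = 196.6163
Value (long) = (F − K)·e^(−rT) = (196.6163 − 177.66) × 0.973816 = 18.4599
Short position value = −(long value) = -C$18.46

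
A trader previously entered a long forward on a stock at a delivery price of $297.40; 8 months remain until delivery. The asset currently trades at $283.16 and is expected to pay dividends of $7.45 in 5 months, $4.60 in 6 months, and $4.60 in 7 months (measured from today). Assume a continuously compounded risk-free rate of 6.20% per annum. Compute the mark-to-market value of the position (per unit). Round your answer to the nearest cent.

PV(remaining dividends) I = 7.45·e^(−0.0620·5/12) + 4.60·e^(−0.0620·6/12) + 4.60·e^(−0.0620·7/12) = 16.1562
Current forward F = (S − I)·e^(rT) = (283.16 − 16.1562)·e^(0.0620·8/12) = 267.0038 × 1.042199 = 278.2711
Value (long) = (F − K)·e^(−rT) = (278.2711 − 297.40) × 0.959509 = -18.3544
Value = -$18.35

-$18.35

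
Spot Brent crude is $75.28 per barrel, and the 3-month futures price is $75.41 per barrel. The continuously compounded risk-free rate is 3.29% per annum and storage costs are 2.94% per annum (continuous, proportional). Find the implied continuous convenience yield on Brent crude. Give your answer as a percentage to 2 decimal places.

F = S·e^((r+u−y)T) ⇒ (r+u−y) = ln(F/S)/T
ln(75.41/75.28) = 0.001725; /T ⇒ 0.006900
y = r + u − ln(F/S)/T = 0.0329 + 0.0294 − 0.006900 = 0.055400
y = 5.54%

5.54%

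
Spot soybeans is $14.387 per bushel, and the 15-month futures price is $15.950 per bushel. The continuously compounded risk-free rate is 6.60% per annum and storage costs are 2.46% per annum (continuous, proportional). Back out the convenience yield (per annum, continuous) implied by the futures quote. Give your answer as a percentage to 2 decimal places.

F = S·e^((r+u−y)T) ⇒ (r+u−y) = ln(F/S)/T
ln(15.950/14.387) = 0.103134; /T ⇒ 0.082507
y = r + u − ln(F/S)/T = 0.0660 + 0.0246 − 0.082507 = 0.008093
y = 0.81%

0.81%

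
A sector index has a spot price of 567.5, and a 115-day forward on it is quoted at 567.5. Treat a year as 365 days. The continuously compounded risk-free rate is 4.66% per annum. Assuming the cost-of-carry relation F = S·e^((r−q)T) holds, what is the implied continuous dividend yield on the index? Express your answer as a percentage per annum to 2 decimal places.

From F = S·e^((r−q)T): (r − q) = ln(F/S)/T
ln(567.5/567.5) = ln(1.000000) = 0.000000
(r − q) = 0.000000 / (115/365) = 0.000000
q = r − ln(F/S)/T = 0.0466 + 0.000000 = 0.046600
q = 4.66%

4.66%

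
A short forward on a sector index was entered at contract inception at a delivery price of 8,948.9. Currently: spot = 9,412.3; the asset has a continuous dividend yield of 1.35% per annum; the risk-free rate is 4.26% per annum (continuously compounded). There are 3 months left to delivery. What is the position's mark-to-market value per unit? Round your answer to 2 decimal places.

-526.49

Current fair forward for the remaining 3 months: F = S·e^((r − q)·T), (r − q) = 0.0426 − 0.0135 = 0.0291
F = 9412.3 · e^(0.0291 × 3/12) = 9412.3 × 1.00730153 = 9481.0242
Value of long forward = (F − K)·e^(−rT) = (9481.0242 − 8948.9) · e^(−0.0426·3/12)
= 532.1242 × 0.98940651 = 526.49
Short position value = −(long value) = -526.49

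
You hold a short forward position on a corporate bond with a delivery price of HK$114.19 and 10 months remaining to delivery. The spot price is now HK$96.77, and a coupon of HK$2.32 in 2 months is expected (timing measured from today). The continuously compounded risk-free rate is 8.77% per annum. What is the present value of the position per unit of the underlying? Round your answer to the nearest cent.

HK$11.66

PV(remaining coupons) I = 2.32·e^(−0.0877·2/12) = 2.2863
Current forward F = (S − I)·e^(rT) = (96.77 − 2.2863)·e^(0.0877·10/12) = 94.4837 × 1.075820 = 101.6475
Value (long) = (F − K)·e^(−rT) = (101.6475 − 114.19) × 0.929523 = -11.6585
Short position value = −(long value) = HK$11.66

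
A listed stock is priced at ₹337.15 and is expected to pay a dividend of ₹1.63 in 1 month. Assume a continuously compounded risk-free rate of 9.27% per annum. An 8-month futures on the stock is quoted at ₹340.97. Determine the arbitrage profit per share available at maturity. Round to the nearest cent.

PV(dividends) I = 1.63·e^(−0.0927·1/12) = 1.6175
Fair futures F* = (S − I)·e^(rT) = (337.15 − 1.6175)·e^0.061800 = 335.5325 × 1.063750 = 356.9227
Market ₹340.97 < fair 356.9227: forward underpriced → reverse cash-and-carry (short the stock, invest proceeds at r, pay the dividends, go long the forward).
Profit at T = |F_mkt − F*| = |340.97 − 356.9227| = ₹15.95 per share

₹15.95 per share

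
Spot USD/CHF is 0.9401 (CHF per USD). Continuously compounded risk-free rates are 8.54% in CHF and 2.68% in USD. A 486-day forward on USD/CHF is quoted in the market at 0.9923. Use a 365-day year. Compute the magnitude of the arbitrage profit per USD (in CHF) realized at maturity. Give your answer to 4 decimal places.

Fair forward: F* = S·e^(carry·T), with carry = (r_CHF − r_USD) = 0.0854 − 0.0268 = 0.0586
F* = 0.9401 · e^(0.0586 × 486/365) = 0.9401 · e^0.078026 = 0.9401 × 1.081151 = 1.0164
Market 0.9923 < fair 1.0164: forward underpriced → reverse cash-and-carry (short spot, go long the forward).
At maturity, profit = |F_mkt − F*| = |0.9923 − 1.0164| = 0.0241 per USD (in CHF)

0.0241 per USD (in CHF)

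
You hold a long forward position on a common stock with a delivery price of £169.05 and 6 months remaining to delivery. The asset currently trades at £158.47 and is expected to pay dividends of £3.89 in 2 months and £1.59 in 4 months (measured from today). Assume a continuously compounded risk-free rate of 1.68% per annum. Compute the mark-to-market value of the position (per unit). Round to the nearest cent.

-£14.63

PV(remaining dividends) I = 3.89·e^(−0.0168·2/12) + 1.59·e^(−0.0168·4/12) = 5.4602
Current forward F = (S − I)·e^(rT) = (158.47 − 5.4602)·e^(0.0168·6/12) = 153.0098 × 1.008435 = 154.3004
Value (long) = (F − K)·e^(−rT) = (154.3004 − 169.05) × 0.991635 = -14.6262
Value = -£14.63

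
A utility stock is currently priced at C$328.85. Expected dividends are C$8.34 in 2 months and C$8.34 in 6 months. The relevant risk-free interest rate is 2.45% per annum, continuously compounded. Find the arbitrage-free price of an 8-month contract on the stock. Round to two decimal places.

PV(dividends) I = 8.34·e^(−0.0245·2/12) + 8.34·e^(−0.0245·6/12)
I = 8.3060 + 8.2385 = 16.5445
F = (S − I)·e^(rT) = (328.85 − 16.5445) · e^(0.0245·8/12)
= 312.3055 · e^0.016333 = 312.3055 × 1.016467 = C$317.45

C$317.45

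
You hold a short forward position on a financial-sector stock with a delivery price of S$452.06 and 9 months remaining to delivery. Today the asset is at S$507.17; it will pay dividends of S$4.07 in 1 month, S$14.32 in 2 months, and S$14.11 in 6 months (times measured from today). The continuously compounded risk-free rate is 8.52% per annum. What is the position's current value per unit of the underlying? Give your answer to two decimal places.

-S$51.41

PV(remaining dividends) I = 4.07·e^(−0.0852·1/12) + 14.32·e^(−0.0852·2/12) + 14.11·e^(−0.0852·6/12) = 31.6808
Current forward F = (S − I)·e^(rT) = (507.17 − 31.6808)·e^(0.0852·9/12) = 475.4892 × 1.065986 = 506.8648
Value (long) = (F − K)·e^(−rT) = (506.8648 − 452.06) × 0.938099 = 51.4123
Short position value = −(long value) = -S$51.41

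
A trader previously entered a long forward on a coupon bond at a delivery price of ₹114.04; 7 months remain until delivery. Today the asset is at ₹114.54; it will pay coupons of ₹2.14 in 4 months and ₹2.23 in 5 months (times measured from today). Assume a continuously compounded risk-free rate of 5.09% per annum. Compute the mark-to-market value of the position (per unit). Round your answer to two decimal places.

-₹0.45

PV(remaining coupons) I = 2.14·e^(−0.0509·4/12) + 2.23·e^(−0.0509·5/12) = 4.2872
Current forward F = (S − I)·e^(rT) = (114.54 − 4.2872)·e^(0.0509·7/12) = 110.2528 × 1.030137 = 113.5755
Value (long) = (F − K)·e^(−rT) = (113.5755 − 114.04) × 0.970745 = -0.4509
Value = -₹0.45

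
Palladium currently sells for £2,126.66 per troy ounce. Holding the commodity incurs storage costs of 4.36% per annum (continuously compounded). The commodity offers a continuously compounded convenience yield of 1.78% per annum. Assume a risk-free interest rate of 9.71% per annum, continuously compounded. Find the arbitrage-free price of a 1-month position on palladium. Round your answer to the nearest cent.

Net carry = r + u − y = 0.0971 + 0.0436 − 0.0178 = 0.1229
F = S·e^((r+u−y)T) = 2126.66 · e^(0.1229 × 1/12) = 2126.66 · e^0.01024167
= 2126.66 × 1.01029430 = £2,148.55 per troy ounce

£2,148.55 per troy ounce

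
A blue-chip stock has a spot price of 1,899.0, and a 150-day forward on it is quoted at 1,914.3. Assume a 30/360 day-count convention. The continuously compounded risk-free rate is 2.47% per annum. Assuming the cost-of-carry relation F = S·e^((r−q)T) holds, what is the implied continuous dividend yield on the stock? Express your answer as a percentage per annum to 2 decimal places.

0.54%

From F = S·e^((r−q)T): (r − q) = ln(F/S)/T
ln(1914.3/1899.0) = ln(1.008057) = 0.008025
(r − q) = 0.008025 / (150/360) = 0.019260
q = r − ln(F/S)/T = 0.0247 − 0.019260 = 0.005440
q = 0.54%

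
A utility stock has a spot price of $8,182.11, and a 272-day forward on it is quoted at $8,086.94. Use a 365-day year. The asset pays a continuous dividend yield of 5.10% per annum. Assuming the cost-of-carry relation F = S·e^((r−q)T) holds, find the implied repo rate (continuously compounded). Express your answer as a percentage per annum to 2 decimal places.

3.53%

From F = S·e^((r−q)T): (r − q) = ln(F/S)/T
ln(8086.94/8182.11) = ln(0.988369) = -0.011699
(r − q) = -0.011699 / (272/365) = -0.015699
r = ln(F/S)/T + q = -0.015699 + 0.0510 = 0.035301
r = 3.53%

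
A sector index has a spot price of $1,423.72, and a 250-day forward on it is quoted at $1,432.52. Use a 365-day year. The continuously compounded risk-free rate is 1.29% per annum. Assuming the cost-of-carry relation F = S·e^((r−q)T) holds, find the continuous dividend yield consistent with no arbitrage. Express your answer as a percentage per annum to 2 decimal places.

0.39%

From F = S·e^((r−q)T): (r − q) = ln(F/S)/T
ln(1432.52/1423.72) = ln(1.006181) = 0.006162
(r − q) = 0.006162 / (250/365) = 0.008997
q = r − ln(F/S)/T = 0.0129 − 0.008997 = 0.003903
q = 0.39%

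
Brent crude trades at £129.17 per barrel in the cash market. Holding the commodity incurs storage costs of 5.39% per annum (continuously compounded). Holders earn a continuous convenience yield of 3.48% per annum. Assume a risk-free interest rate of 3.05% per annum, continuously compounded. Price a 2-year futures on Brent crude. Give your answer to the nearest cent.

£142.64 per barrel

Net carry = r + u − y = 0.0305 + 0.0539 − 0.0348 = 0.0496
F = S·e^((r+u−y)T) = 129.17 · e^(0.0496 × 2) = 129.17 · e^0.099200
= 129.17 × 1.104287 = £142.64 per barrel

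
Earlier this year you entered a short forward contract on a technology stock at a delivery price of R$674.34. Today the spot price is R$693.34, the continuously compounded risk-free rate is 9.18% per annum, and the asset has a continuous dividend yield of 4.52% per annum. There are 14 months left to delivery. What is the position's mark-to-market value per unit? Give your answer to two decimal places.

-R$51.87

Current fair forward for the remaining 14 months: F = S·e^((r − q)·T), (r − q) = 0.0918 − 0.0452 = 0.0466
F = 693.34 · e^(0.0466 × 14/12) = 693.34 × 1.055872 = 732.0783
Value of long forward = (F − K)·e^(−rT) = (732.0783 − 674.34) · e^(−0.0918·14/12)
= 57.7383 × 0.898436 = 51.87
Short position value = −(long value) = -R$51.87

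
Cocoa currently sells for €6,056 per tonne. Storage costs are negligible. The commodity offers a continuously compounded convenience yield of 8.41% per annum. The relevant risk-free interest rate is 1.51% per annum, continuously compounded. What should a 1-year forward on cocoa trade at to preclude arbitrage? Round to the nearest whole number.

Net carry = r + u − y = 0.0151 + 0.0000 − 0.0841 = -0.0690
F = S·e^((r+u−y)T) = 6056 · e^(-0.0690 × 1) = 6056 · e^-0.069000
= 6056 × 0.933327 = €5,652 per tonne

€5,652 per tonne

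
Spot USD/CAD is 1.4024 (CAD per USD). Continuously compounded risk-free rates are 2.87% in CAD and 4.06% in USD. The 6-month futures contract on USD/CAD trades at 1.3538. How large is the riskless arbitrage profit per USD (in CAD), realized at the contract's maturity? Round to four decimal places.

Fair futures: F* = S·e^(carry·T), with carry = (r_CAD − r_USD) = 0.0287 − 0.0406 = -0.0119
F* = 1.4024 · e^(-0.0119 × 6/12) = 1.4024 · e^-0.005950 = 1.4024 × 0.994068 = 1.3941
Market 1.3538 < fair 1.3941: forward underpriced → reverse cash-and-carry (short spot, go long the forward).
At maturity, profit = |F_mkt − F*| = |1.3538 − 1.3941| = 0.0403 per USD (in CAD)

0.0403 per USD (in CAD)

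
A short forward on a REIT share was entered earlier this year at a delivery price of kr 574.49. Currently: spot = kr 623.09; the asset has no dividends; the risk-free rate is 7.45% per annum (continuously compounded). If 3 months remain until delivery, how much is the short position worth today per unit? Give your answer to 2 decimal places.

-kr 59.20

Current fair forward for the remaining 3 months: F = S·e^(r·T), r = 0.0745
F = 623.09 · e^(0.0745 × 3/12) = 623.09 × 1.018800 = 634.8041
Value of long forward = (F − K)·e^(−rT) = (634.8041 − 574.49) · e^(−0.0745·3/12)
= 60.3141 × 0.981547 = 59.20
Short position value = −(long value) = -kr 59.20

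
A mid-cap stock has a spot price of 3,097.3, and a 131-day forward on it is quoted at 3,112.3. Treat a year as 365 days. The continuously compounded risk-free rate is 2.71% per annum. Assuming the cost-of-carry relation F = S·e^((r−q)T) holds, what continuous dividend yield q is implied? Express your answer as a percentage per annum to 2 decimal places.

1.36%

From F = S·e^((r−q)T): (r − q) = ln(F/S)/T
ln(3112.3/3097.3) = ln(1.004843) = 0.004831
(r − q) = 0.004831 / (131/365) = 0.013460
q = r − ln(F/S)/T = 0.0271 − 0.013460 = 0.013640
q = 1.36%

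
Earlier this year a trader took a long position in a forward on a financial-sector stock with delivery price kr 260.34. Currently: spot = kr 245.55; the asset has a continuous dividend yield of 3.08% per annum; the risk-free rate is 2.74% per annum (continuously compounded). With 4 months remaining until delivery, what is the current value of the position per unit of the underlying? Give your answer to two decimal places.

Current fair forward for the remaining 4 months: F = S·e^((r − q)·T), (r − q) = 0.0274 − 0.0308 = -0.0034
F = 245.55 · e^(-0.0034 × 4/12) = 245.55 × 0.998867 = 245.2718
Value of long forward = (F − K)·e^(−rT) = (245.2718 − 260.34) · e^(−0.0274·4/12)
= -15.0682 × 0.990908 = -14.93

-kr 14.93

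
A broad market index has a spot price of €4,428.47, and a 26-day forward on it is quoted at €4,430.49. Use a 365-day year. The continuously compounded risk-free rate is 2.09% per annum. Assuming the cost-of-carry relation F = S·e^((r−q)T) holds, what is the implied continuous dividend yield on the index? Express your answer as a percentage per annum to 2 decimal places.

From F = S·e^((r−q)T): (r − q) = ln(F/S)/T
ln(4430.49/4428.47) = ln(1.000456) = 0.000456
(r − q) = 0.000456 / (26/365) = 0.006402
q = r − ln(F/S)/T = 0.0209 − 0.006402 = 0.014498
q = 1.45%

1.45%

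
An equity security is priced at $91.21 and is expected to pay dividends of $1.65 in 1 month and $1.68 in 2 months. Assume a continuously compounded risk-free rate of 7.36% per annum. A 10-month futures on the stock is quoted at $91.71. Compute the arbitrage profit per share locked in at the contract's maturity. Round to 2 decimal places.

PV(dividends) I = 1.65·e^(−0.0736·1/12) + 1.68·e^(−0.0736·2/12) = 3.2994
Fair futures F* = (S − I)·e^(rT) = (91.21 − 3.2994)·e^0.061333 = 87.9106 × 1.063253 = 93.4712
Market $91.71 < fair 93.4712: forward underpriced → reverse cash-and-carry (short the stock, invest proceeds at r, pay the dividends, go long the forward).
Profit at T = |F_mkt − F*| = |91.71 − 93.4712| = $1.76 per share

$1.76 per share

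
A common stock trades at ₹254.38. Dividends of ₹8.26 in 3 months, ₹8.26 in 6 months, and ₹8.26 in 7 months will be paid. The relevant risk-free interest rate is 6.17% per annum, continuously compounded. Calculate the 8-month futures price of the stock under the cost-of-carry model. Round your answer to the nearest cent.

₹239.94

PV(dividends) I = 8.26·e^(−0.0617·3/12) + 8.26·e^(−0.0617·6/12) + 8.26·e^(−0.0617·7/12)
I = 8.1336 + 8.0091 + 7.9680 = 24.1107
F = (S − I)·e^(rT) = (254.38 − 24.1107) · e^(0.0617·8/12)
= 230.2693 · e^0.041133 = 230.2693 × 1.041991 = ₹239.94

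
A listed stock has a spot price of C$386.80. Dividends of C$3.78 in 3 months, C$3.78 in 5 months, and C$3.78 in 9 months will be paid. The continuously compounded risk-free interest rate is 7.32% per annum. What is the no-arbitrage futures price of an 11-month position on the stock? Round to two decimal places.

PV(dividends) I = 3.78·e^(−0.0732·3/12) + 3.78·e^(−0.0732·5/12) + 3.78·e^(−0.0732·9/12)
I = 3.7115 + 3.6665 + 3.5781 = 10.9561
F = (S − I)·e^(rT) = (386.80 − 10.9561) · e^(0.0732·11/12)
= 375.8439 · e^0.067100 = 375.8439 × 1.069402 = C$401.93

C$401.93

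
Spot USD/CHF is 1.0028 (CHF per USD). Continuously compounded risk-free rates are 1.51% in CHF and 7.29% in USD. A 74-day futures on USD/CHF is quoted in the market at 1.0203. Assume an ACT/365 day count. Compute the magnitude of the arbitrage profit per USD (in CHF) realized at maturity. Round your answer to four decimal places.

Fair futures: F* = S·e^(carry·T), with carry = (r_CHF − r_USD) = 0.0151 − 0.0729 = -0.0578
F* = 1.0028 · e^(-0.0578 × 74/365) = 1.0028 · e^-0.011718 = 1.0028 × 0.988350 = 0.9911
Market 1.0203 > fair 0.9911: forward overpriced → cash-and-carry (buy spot, short the forward).
At maturity, profit = |F_mkt − F*| = |1.0203 − 0.9911| = 0.0292 per USD (in CHF)

0.0292 per USD (in CHF)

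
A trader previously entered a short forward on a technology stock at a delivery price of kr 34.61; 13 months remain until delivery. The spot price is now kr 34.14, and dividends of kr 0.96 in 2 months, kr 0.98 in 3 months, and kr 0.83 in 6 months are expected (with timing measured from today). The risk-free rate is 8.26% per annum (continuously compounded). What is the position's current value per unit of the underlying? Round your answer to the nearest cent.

PV(remaining dividends) I = 0.96·e^(−0.0826·2/12) + 0.98·e^(−0.0826·3/12) + 0.83·e^(−0.0826·6/12) = 2.7033
Current forward F = (S − I)·e^(rT) = (34.14 − 2.7033)·e^(0.0826·13/12) = 31.4367 × 1.093609 = 34.3795
Value (long) = (F − K)·e^(−rT) = (34.3795 − 34.61) × 0.914404 = -0.2108
Short position value = −(long value) = kr 0.21

kr 0.21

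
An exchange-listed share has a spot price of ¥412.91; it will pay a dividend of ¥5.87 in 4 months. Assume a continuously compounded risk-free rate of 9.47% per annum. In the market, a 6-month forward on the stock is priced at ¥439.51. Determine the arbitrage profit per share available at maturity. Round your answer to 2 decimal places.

¥12.54 per share

PV(dividends) I = 5.87·e^(−0.0947·4/12) = 5.6876
Fair forward F* = (S − I)·e^(rT) = (412.91 − 5.6876)·e^0.047350 = 407.2224 × 1.048489 = 426.9682
Market ¥439.51 > fair 426.9682: forward overpriced → cash-and-carry (borrow at r, buy the stock and collect the dividends, short the forward).
Profit at T = |F_mkt − F*| = |439.51 − 426.9682| = ¥12.54 per share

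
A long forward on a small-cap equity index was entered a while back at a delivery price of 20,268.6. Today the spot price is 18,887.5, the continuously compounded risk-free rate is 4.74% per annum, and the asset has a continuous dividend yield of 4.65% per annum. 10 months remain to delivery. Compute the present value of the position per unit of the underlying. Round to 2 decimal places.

Current fair forward for the remaining 10 months: F = S·e^((r − q)·T), (r − q) = 0.0474 − 0.0465 = 0.0009
F = 18887.5 · e^(0.0009 × 10/12) = 18887.5 × 1.00075028 = 18901.6709
Value of long forward = (F − K)·e^(−rT) = (18901.6709 − 20268.6) · e^(−0.0474·10/12)
= -1366.9291 × 0.96126995 = -1313.99

-1313.99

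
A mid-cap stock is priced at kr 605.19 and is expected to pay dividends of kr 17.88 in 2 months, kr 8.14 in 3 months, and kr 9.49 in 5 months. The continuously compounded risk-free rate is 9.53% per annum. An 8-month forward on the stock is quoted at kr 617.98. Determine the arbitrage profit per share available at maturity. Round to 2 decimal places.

PV(dividends) I = 17.88·e^(−0.0953·2/12) + 8.14·e^(−0.0953·3/12) + 9.49·e^(−0.0953·5/12) = 34.6672
Fair forward F* = (S − I)·e^(rT) = (605.19 − 34.6672)·e^0.063533 = 570.5228 × 1.065595 = 607.9462
Market kr 617.98 > fair 607.9462: forward overpriced → cash-and-carry (borrow at r, buy the stock and collect the dividends, short the forward).
Profit at T = |F_mkt − F*| = |617.98 − 607.9462| = kr 10.03 per share

kr 10.03 per share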